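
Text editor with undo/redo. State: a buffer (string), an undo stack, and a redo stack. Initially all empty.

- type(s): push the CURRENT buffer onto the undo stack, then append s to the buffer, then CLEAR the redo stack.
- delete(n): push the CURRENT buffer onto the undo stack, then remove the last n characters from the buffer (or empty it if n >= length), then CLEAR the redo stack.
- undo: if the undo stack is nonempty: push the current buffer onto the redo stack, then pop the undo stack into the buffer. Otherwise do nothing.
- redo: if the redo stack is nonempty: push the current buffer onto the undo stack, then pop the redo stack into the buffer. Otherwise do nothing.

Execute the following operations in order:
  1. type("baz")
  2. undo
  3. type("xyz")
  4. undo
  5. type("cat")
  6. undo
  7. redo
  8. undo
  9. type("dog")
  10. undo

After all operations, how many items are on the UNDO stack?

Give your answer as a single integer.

After op 1 (type): buf='baz' undo_depth=1 redo_depth=0
After op 2 (undo): buf='(empty)' undo_depth=0 redo_depth=1
After op 3 (type): buf='xyz' undo_depth=1 redo_depth=0
After op 4 (undo): buf='(empty)' undo_depth=0 redo_depth=1
After op 5 (type): buf='cat' undo_depth=1 redo_depth=0
After op 6 (undo): buf='(empty)' undo_depth=0 redo_depth=1
After op 7 (redo): buf='cat' undo_depth=1 redo_depth=0
After op 8 (undo): buf='(empty)' undo_depth=0 redo_depth=1
After op 9 (type): buf='dog' undo_depth=1 redo_depth=0
After op 10 (undo): buf='(empty)' undo_depth=0 redo_depth=1

Answer: 0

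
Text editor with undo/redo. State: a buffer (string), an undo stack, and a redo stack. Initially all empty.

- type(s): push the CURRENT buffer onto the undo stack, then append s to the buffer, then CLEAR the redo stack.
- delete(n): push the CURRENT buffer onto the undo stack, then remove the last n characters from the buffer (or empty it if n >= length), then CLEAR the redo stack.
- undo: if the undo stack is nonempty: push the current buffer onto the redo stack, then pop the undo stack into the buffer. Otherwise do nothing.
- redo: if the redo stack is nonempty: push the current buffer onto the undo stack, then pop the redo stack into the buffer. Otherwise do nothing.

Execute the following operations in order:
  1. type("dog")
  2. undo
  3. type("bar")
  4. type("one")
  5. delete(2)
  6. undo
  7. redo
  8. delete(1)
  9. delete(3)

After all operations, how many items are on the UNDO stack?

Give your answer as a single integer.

Answer: 5

Derivation:
After op 1 (type): buf='dog' undo_depth=1 redo_depth=0
After op 2 (undo): buf='(empty)' undo_depth=0 redo_depth=1
After op 3 (type): buf='bar' undo_depth=1 redo_depth=0
After op 4 (type): buf='barone' undo_depth=2 redo_depth=0
After op 5 (delete): buf='baro' undo_depth=3 redo_depth=0
After op 6 (undo): buf='barone' undo_depth=2 redo_depth=1
After op 7 (redo): buf='baro' undo_depth=3 redo_depth=0
After op 8 (delete): buf='bar' undo_depth=4 redo_depth=0
After op 9 (delete): buf='(empty)' undo_depth=5 redo_depth=0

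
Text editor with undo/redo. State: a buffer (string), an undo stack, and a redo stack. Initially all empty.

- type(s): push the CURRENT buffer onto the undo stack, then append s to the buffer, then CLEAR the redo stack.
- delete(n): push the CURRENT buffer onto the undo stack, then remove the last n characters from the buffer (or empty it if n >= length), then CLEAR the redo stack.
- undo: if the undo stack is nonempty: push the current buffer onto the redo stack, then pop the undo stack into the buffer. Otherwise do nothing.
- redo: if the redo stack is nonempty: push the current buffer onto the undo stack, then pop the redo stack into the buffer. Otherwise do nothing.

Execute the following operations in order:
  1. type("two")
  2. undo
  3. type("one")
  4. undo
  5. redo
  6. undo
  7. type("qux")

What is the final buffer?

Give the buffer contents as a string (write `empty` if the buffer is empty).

Answer: qux

Derivation:
After op 1 (type): buf='two' undo_depth=1 redo_depth=0
After op 2 (undo): buf='(empty)' undo_depth=0 redo_depth=1
After op 3 (type): buf='one' undo_depth=1 redo_depth=0
After op 4 (undo): buf='(empty)' undo_depth=0 redo_depth=1
After op 5 (redo): buf='one' undo_depth=1 redo_depth=0
After op 6 (undo): buf='(empty)' undo_depth=0 redo_depth=1
After op 7 (type): buf='qux' undo_depth=1 redo_depth=0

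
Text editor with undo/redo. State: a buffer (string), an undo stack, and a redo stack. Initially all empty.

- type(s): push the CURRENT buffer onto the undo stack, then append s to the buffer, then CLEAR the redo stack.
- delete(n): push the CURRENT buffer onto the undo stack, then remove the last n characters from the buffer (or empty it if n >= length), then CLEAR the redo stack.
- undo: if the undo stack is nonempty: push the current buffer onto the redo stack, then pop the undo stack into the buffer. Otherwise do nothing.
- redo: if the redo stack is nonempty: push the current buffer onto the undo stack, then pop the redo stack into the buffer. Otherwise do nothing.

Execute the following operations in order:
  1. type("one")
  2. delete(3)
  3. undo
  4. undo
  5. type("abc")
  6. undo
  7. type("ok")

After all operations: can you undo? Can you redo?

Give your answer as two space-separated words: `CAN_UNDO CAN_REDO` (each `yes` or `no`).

After op 1 (type): buf='one' undo_depth=1 redo_depth=0
After op 2 (delete): buf='(empty)' undo_depth=2 redo_depth=0
After op 3 (undo): buf='one' undo_depth=1 redo_depth=1
After op 4 (undo): buf='(empty)' undo_depth=0 redo_depth=2
After op 5 (type): buf='abc' undo_depth=1 redo_depth=0
After op 6 (undo): buf='(empty)' undo_depth=0 redo_depth=1
After op 7 (type): buf='ok' undo_depth=1 redo_depth=0

Answer: yes no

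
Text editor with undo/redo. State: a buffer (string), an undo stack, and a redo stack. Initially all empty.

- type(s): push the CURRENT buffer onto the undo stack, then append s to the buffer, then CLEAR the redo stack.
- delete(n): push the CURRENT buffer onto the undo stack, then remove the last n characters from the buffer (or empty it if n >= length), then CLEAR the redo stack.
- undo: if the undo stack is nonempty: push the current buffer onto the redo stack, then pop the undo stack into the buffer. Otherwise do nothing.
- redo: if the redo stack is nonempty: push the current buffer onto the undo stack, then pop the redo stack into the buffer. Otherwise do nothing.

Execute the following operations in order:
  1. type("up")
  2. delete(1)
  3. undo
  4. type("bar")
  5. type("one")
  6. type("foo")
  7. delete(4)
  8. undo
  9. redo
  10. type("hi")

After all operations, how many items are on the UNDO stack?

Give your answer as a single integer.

After op 1 (type): buf='up' undo_depth=1 redo_depth=0
After op 2 (delete): buf='u' undo_depth=2 redo_depth=0
After op 3 (undo): buf='up' undo_depth=1 redo_depth=1
After op 4 (type): buf='upbar' undo_depth=2 redo_depth=0
After op 5 (type): buf='upbarone' undo_depth=3 redo_depth=0
After op 6 (type): buf='upbaronefoo' undo_depth=4 redo_depth=0
After op 7 (delete): buf='upbaron' undo_depth=5 redo_depth=0
After op 8 (undo): buf='upbaronefoo' undo_depth=4 redo_depth=1
After op 9 (redo): buf='upbaron' undo_depth=5 redo_depth=0
After op 10 (type): buf='upbaronhi' undo_depth=6 redo_depth=0

Answer: 6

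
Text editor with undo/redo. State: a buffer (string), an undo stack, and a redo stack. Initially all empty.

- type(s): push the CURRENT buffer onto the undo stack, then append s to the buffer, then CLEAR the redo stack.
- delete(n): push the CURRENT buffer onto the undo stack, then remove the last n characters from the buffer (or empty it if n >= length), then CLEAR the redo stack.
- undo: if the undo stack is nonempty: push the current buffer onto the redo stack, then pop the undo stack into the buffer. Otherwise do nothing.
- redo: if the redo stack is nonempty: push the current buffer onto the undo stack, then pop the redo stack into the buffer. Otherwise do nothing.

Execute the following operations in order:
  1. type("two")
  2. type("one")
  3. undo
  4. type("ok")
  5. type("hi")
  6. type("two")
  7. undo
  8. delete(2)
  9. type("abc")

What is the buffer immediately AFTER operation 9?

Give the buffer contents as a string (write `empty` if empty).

After op 1 (type): buf='two' undo_depth=1 redo_depth=0
After op 2 (type): buf='twoone' undo_depth=2 redo_depth=0
After op 3 (undo): buf='two' undo_depth=1 redo_depth=1
After op 4 (type): buf='twook' undo_depth=2 redo_depth=0
After op 5 (type): buf='twookhi' undo_depth=3 redo_depth=0
After op 6 (type): buf='twookhitwo' undo_depth=4 redo_depth=0
After op 7 (undo): buf='twookhi' undo_depth=3 redo_depth=1
After op 8 (delete): buf='twook' undo_depth=4 redo_depth=0
After op 9 (type): buf='twookabc' undo_depth=5 redo_depth=0

Answer: twookabc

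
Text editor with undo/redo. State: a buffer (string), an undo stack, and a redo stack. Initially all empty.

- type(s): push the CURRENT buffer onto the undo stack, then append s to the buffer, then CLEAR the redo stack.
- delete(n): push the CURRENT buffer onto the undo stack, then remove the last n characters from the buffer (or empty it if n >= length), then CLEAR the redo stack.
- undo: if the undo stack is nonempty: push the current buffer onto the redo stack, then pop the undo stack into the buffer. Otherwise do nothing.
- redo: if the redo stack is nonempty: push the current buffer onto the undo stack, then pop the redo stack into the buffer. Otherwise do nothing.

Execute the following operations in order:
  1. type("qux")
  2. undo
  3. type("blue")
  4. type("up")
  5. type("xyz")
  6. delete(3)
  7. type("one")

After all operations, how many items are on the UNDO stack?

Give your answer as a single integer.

After op 1 (type): buf='qux' undo_depth=1 redo_depth=0
After op 2 (undo): buf='(empty)' undo_depth=0 redo_depth=1
After op 3 (type): buf='blue' undo_depth=1 redo_depth=0
After op 4 (type): buf='blueup' undo_depth=2 redo_depth=0
After op 5 (type): buf='blueupxyz' undo_depth=3 redo_depth=0
After op 6 (delete): buf='blueup' undo_depth=4 redo_depth=0
After op 7 (type): buf='blueupone' undo_depth=5 redo_depth=0

Answer: 5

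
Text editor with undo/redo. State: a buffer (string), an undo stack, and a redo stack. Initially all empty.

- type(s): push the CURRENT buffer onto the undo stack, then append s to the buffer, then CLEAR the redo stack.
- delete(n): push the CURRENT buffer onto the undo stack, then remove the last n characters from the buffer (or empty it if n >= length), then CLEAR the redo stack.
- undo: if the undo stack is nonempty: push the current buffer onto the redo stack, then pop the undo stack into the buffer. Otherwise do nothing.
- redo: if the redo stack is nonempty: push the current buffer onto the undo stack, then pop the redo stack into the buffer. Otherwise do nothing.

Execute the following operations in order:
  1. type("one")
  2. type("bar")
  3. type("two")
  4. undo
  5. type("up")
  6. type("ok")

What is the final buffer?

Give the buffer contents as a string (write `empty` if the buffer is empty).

After op 1 (type): buf='one' undo_depth=1 redo_depth=0
After op 2 (type): buf='onebar' undo_depth=2 redo_depth=0
After op 3 (type): buf='onebartwo' undo_depth=3 redo_depth=0
After op 4 (undo): buf='onebar' undo_depth=2 redo_depth=1
After op 5 (type): buf='onebarup' undo_depth=3 redo_depth=0
After op 6 (type): buf='onebarupok' undo_depth=4 redo_depth=0

Answer: onebarupok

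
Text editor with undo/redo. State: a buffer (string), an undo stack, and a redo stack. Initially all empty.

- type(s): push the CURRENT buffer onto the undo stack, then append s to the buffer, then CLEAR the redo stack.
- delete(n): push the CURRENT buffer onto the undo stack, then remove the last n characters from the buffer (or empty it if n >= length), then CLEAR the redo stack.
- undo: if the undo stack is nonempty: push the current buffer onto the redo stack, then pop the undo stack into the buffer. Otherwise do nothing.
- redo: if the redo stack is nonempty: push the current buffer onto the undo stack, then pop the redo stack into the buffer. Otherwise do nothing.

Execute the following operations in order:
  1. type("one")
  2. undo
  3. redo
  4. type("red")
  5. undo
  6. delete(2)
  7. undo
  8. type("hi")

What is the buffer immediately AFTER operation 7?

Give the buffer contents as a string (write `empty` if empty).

After op 1 (type): buf='one' undo_depth=1 redo_depth=0
After op 2 (undo): buf='(empty)' undo_depth=0 redo_depth=1
After op 3 (redo): buf='one' undo_depth=1 redo_depth=0
After op 4 (type): buf='onered' undo_depth=2 redo_depth=0
After op 5 (undo): buf='one' undo_depth=1 redo_depth=1
After op 6 (delete): buf='o' undo_depth=2 redo_depth=0
After op 7 (undo): buf='one' undo_depth=1 redo_depth=1

Answer: one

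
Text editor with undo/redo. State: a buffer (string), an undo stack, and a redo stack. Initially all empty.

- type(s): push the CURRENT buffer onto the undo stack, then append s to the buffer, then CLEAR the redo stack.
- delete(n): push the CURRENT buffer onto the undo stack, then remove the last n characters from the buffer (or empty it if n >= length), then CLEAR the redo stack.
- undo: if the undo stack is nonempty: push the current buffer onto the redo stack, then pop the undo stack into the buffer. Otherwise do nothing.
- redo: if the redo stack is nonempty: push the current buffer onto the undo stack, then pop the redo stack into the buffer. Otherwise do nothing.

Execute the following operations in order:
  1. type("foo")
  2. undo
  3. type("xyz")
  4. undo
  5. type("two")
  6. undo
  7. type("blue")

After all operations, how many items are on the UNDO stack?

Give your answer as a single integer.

Answer: 1

Derivation:
After op 1 (type): buf='foo' undo_depth=1 redo_depth=0
After op 2 (undo): buf='(empty)' undo_depth=0 redo_depth=1
After op 3 (type): buf='xyz' undo_depth=1 redo_depth=0
After op 4 (undo): buf='(empty)' undo_depth=0 redo_depth=1
After op 5 (type): buf='two' undo_depth=1 redo_depth=0
After op 6 (undo): buf='(empty)' undo_depth=0 redo_depth=1
After op 7 (type): buf='blue' undo_depth=1 redo_depth=0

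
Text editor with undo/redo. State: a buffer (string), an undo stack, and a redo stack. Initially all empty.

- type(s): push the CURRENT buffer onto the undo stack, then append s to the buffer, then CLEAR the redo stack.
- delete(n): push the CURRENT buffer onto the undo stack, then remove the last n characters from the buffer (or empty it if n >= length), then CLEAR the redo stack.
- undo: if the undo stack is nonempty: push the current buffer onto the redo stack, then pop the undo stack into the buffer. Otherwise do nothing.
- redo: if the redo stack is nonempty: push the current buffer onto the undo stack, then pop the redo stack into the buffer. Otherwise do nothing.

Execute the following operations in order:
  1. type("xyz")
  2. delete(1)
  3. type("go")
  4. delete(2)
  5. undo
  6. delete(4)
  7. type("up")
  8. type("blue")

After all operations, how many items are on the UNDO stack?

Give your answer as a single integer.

After op 1 (type): buf='xyz' undo_depth=1 redo_depth=0
After op 2 (delete): buf='xy' undo_depth=2 redo_depth=0
After op 3 (type): buf='xygo' undo_depth=3 redo_depth=0
After op 4 (delete): buf='xy' undo_depth=4 redo_depth=0
After op 5 (undo): buf='xygo' undo_depth=3 redo_depth=1
After op 6 (delete): buf='(empty)' undo_depth=4 redo_depth=0
After op 7 (type): buf='up' undo_depth=5 redo_depth=0
After op 8 (type): buf='upblue' undo_depth=6 redo_depth=0

Answer: 6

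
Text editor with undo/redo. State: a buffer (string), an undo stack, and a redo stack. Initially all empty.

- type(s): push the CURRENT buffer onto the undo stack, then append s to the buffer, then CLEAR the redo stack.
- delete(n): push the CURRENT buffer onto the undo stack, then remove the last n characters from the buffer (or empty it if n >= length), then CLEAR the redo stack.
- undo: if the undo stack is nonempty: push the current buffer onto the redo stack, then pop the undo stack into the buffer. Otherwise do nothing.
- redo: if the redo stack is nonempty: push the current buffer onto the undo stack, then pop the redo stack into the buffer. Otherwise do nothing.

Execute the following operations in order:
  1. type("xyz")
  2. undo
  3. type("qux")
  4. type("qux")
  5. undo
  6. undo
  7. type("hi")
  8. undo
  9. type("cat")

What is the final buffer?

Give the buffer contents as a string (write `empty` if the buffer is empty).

After op 1 (type): buf='xyz' undo_depth=1 redo_depth=0
After op 2 (undo): buf='(empty)' undo_depth=0 redo_depth=1
After op 3 (type): buf='qux' undo_depth=1 redo_depth=0
After op 4 (type): buf='quxqux' undo_depth=2 redo_depth=0
After op 5 (undo): buf='qux' undo_depth=1 redo_depth=1
After op 6 (undo): buf='(empty)' undo_depth=0 redo_depth=2
After op 7 (type): buf='hi' undo_depth=1 redo_depth=0
After op 8 (undo): buf='(empty)' undo_depth=0 redo_depth=1
After op 9 (type): buf='cat' undo_depth=1 redo_depth=0

Answer: cat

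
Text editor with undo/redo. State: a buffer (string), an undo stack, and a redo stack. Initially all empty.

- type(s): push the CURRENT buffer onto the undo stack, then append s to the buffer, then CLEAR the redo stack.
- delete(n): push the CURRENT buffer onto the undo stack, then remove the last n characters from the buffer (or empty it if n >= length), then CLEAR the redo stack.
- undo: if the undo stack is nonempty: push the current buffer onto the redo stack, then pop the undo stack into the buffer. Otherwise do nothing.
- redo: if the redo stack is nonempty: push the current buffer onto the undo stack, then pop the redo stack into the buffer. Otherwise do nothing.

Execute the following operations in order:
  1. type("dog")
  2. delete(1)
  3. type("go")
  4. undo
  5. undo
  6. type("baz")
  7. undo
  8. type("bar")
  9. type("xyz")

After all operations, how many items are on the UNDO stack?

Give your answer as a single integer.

After op 1 (type): buf='dog' undo_depth=1 redo_depth=0
After op 2 (delete): buf='do' undo_depth=2 redo_depth=0
After op 3 (type): buf='dogo' undo_depth=3 redo_depth=0
After op 4 (undo): buf='do' undo_depth=2 redo_depth=1
After op 5 (undo): buf='dog' undo_depth=1 redo_depth=2
After op 6 (type): buf='dogbaz' undo_depth=2 redo_depth=0
After op 7 (undo): buf='dog' undo_depth=1 redo_depth=1
After op 8 (type): buf='dogbar' undo_depth=2 redo_depth=0
After op 9 (type): buf='dogbarxyz' undo_depth=3 redo_depth=0

Answer: 3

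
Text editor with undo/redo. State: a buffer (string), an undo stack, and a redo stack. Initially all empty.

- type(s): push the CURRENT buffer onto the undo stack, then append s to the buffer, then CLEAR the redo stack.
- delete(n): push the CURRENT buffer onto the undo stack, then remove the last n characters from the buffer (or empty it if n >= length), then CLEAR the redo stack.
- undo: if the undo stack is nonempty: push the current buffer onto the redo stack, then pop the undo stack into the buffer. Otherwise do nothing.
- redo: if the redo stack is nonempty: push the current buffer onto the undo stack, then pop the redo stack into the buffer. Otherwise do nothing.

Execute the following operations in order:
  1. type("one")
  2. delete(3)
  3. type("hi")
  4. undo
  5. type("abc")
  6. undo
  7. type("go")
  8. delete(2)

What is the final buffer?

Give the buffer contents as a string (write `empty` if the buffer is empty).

Answer: empty

Derivation:
After op 1 (type): buf='one' undo_depth=1 redo_depth=0
After op 2 (delete): buf='(empty)' undo_depth=2 redo_depth=0
After op 3 (type): buf='hi' undo_depth=3 redo_depth=0
After op 4 (undo): buf='(empty)' undo_depth=2 redo_depth=1
After op 5 (type): buf='abc' undo_depth=3 redo_depth=0
After op 6 (undo): buf='(empty)' undo_depth=2 redo_depth=1
After op 7 (type): buf='go' undo_depth=3 redo_depth=0
After op 8 (delete): buf='(empty)' undo_depth=4 redo_depth=0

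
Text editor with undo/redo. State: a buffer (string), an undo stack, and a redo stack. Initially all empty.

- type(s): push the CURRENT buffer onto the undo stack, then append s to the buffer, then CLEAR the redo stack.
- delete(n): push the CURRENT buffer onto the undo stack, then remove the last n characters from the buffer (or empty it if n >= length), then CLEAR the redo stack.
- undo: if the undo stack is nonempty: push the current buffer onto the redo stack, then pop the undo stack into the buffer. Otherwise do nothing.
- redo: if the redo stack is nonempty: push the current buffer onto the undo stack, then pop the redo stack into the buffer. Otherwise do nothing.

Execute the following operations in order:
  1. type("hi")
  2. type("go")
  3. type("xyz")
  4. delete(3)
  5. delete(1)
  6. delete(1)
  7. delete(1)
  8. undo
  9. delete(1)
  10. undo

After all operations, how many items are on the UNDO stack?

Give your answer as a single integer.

After op 1 (type): buf='hi' undo_depth=1 redo_depth=0
After op 2 (type): buf='higo' undo_depth=2 redo_depth=0
After op 3 (type): buf='higoxyz' undo_depth=3 redo_depth=0
After op 4 (delete): buf='higo' undo_depth=4 redo_depth=0
After op 5 (delete): buf='hig' undo_depth=5 redo_depth=0
After op 6 (delete): buf='hi' undo_depth=6 redo_depth=0
After op 7 (delete): buf='h' undo_depth=7 redo_depth=0
After op 8 (undo): buf='hi' undo_depth=6 redo_depth=1
After op 9 (delete): buf='h' undo_depth=7 redo_depth=0
After op 10 (undo): buf='hi' undo_depth=6 redo_depth=1

Answer: 6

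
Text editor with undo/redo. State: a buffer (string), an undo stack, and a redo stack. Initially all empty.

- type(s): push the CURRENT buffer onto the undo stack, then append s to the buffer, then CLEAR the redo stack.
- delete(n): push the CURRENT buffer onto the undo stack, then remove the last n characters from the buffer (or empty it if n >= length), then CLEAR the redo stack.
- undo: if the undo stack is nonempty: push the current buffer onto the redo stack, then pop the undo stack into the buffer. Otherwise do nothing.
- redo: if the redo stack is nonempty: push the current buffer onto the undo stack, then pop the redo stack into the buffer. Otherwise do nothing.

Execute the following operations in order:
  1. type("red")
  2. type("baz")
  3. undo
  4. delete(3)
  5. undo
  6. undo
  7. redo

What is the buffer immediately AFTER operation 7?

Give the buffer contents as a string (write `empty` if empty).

After op 1 (type): buf='red' undo_depth=1 redo_depth=0
After op 2 (type): buf='redbaz' undo_depth=2 redo_depth=0
After op 3 (undo): buf='red' undo_depth=1 redo_depth=1
After op 4 (delete): buf='(empty)' undo_depth=2 redo_depth=0
After op 5 (undo): buf='red' undo_depth=1 redo_depth=1
After op 6 (undo): buf='(empty)' undo_depth=0 redo_depth=2
After op 7 (redo): buf='red' undo_depth=1 redo_depth=1

Answer: red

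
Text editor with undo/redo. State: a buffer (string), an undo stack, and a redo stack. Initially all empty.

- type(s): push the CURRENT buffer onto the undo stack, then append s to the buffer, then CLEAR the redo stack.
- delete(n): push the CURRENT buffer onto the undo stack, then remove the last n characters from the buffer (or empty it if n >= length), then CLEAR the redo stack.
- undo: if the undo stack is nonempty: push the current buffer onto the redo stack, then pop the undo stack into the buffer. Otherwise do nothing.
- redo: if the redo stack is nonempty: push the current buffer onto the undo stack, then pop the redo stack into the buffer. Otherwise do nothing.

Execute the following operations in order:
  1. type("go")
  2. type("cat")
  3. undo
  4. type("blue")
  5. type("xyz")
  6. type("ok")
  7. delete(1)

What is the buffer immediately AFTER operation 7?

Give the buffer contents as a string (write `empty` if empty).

Answer: gobluexyzo

Derivation:
After op 1 (type): buf='go' undo_depth=1 redo_depth=0
After op 2 (type): buf='gocat' undo_depth=2 redo_depth=0
After op 3 (undo): buf='go' undo_depth=1 redo_depth=1
After op 4 (type): buf='goblue' undo_depth=2 redo_depth=0
After op 5 (type): buf='gobluexyz' undo_depth=3 redo_depth=0
After op 6 (type): buf='gobluexyzok' undo_depth=4 redo_depth=0
After op 7 (delete): buf='gobluexyzo' undo_depth=5 redo_depth=0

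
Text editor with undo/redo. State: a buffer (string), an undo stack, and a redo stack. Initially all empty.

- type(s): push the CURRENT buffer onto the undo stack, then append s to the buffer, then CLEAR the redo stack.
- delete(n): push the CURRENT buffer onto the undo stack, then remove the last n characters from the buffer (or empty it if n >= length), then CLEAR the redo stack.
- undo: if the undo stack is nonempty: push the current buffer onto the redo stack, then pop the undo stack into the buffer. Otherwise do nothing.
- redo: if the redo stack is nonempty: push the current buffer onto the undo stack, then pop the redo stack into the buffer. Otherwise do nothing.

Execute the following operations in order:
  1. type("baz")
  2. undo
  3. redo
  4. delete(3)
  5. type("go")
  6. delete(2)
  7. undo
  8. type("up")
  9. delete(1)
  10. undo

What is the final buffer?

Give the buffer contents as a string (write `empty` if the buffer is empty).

After op 1 (type): buf='baz' undo_depth=1 redo_depth=0
After op 2 (undo): buf='(empty)' undo_depth=0 redo_depth=1
After op 3 (redo): buf='baz' undo_depth=1 redo_depth=0
After op 4 (delete): buf='(empty)' undo_depth=2 redo_depth=0
After op 5 (type): buf='go' undo_depth=3 redo_depth=0
After op 6 (delete): buf='(empty)' undo_depth=4 redo_depth=0
After op 7 (undo): buf='go' undo_depth=3 redo_depth=1
After op 8 (type): buf='goup' undo_depth=4 redo_depth=0
After op 9 (delete): buf='gou' undo_depth=5 redo_depth=0
After op 10 (undo): buf='goup' undo_depth=4 redo_depth=1

Answer: goup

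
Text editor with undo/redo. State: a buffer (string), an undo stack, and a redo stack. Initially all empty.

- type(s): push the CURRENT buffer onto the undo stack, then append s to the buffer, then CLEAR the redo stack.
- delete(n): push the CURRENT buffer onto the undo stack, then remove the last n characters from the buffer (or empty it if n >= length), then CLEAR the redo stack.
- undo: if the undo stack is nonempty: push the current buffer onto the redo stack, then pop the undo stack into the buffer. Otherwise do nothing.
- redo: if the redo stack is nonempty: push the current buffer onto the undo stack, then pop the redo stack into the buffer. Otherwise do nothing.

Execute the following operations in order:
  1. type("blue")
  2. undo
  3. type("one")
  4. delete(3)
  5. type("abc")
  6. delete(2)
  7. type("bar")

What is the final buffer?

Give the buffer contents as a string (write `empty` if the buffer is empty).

Answer: abar

Derivation:
After op 1 (type): buf='blue' undo_depth=1 redo_depth=0
After op 2 (undo): buf='(empty)' undo_depth=0 redo_depth=1
After op 3 (type): buf='one' undo_depth=1 redo_depth=0
After op 4 (delete): buf='(empty)' undo_depth=2 redo_depth=0
After op 5 (type): buf='abc' undo_depth=3 redo_depth=0
After op 6 (delete): buf='a' undo_depth=4 redo_depth=0
After op 7 (type): buf='abar' undo_depth=5 redo_depth=0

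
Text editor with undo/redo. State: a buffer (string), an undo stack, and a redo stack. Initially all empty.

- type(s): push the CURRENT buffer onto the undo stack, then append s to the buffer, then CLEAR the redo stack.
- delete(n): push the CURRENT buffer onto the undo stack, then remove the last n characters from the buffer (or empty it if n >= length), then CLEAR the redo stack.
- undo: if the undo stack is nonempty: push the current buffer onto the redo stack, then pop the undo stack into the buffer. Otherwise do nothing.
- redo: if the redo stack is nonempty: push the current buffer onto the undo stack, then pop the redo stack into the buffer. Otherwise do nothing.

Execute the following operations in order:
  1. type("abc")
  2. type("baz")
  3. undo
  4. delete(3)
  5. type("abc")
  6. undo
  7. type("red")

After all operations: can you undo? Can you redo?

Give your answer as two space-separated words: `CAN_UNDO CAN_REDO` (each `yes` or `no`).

Answer: yes no

Derivation:
After op 1 (type): buf='abc' undo_depth=1 redo_depth=0
After op 2 (type): buf='abcbaz' undo_depth=2 redo_depth=0
After op 3 (undo): buf='abc' undo_depth=1 redo_depth=1
After op 4 (delete): buf='(empty)' undo_depth=2 redo_depth=0
After op 5 (type): buf='abc' undo_depth=3 redo_depth=0
After op 6 (undo): buf='(empty)' undo_depth=2 redo_depth=1
After op 7 (type): buf='red' undo_depth=3 redo_depth=0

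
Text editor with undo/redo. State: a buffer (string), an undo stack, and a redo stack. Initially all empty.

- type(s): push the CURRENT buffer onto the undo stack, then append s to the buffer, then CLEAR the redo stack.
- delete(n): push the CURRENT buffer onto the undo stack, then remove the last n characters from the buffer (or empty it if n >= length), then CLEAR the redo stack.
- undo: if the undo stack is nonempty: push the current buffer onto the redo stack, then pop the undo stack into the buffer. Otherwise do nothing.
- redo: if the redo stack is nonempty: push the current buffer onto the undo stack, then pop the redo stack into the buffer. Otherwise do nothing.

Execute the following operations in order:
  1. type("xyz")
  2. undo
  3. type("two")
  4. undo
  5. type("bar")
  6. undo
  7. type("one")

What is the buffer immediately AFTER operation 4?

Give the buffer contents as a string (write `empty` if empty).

After op 1 (type): buf='xyz' undo_depth=1 redo_depth=0
After op 2 (undo): buf='(empty)' undo_depth=0 redo_depth=1
After op 3 (type): buf='two' undo_depth=1 redo_depth=0
After op 4 (undo): buf='(empty)' undo_depth=0 redo_depth=1

Answer: empty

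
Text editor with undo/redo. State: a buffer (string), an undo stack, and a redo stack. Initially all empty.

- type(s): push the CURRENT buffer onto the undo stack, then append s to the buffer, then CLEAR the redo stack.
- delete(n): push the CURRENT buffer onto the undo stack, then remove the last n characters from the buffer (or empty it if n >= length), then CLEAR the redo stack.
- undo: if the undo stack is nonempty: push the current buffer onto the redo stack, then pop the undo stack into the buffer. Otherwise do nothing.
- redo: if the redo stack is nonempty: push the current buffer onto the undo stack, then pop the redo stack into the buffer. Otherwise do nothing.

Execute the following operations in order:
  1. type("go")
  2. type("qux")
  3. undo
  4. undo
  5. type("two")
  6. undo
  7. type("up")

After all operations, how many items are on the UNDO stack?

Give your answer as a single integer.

Answer: 1

Derivation:
After op 1 (type): buf='go' undo_depth=1 redo_depth=0
After op 2 (type): buf='goqux' undo_depth=2 redo_depth=0
After op 3 (undo): buf='go' undo_depth=1 redo_depth=1
After op 4 (undo): buf='(empty)' undo_depth=0 redo_depth=2
After op 5 (type): buf='two' undo_depth=1 redo_depth=0
After op 6 (undo): buf='(empty)' undo_depth=0 redo_depth=1
After op 7 (type): buf='up' undo_depth=1 redo_depth=0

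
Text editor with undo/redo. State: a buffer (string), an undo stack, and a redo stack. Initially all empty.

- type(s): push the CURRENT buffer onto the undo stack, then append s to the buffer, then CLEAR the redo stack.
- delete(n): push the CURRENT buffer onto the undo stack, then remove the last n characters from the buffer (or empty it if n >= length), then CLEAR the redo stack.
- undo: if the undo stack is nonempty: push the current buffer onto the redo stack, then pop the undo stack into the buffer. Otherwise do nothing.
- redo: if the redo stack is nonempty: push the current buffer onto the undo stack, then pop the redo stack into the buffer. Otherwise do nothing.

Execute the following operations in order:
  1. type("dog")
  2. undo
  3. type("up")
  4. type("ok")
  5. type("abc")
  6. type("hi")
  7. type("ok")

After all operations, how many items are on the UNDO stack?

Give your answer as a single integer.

Answer: 5

Derivation:
After op 1 (type): buf='dog' undo_depth=1 redo_depth=0
After op 2 (undo): buf='(empty)' undo_depth=0 redo_depth=1
After op 3 (type): buf='up' undo_depth=1 redo_depth=0
After op 4 (type): buf='upok' undo_depth=2 redo_depth=0
After op 5 (type): buf='upokabc' undo_depth=3 redo_depth=0
After op 6 (type): buf='upokabchi' undo_depth=4 redo_depth=0
After op 7 (type): buf='upokabchiok' undo_depth=5 redo_depth=0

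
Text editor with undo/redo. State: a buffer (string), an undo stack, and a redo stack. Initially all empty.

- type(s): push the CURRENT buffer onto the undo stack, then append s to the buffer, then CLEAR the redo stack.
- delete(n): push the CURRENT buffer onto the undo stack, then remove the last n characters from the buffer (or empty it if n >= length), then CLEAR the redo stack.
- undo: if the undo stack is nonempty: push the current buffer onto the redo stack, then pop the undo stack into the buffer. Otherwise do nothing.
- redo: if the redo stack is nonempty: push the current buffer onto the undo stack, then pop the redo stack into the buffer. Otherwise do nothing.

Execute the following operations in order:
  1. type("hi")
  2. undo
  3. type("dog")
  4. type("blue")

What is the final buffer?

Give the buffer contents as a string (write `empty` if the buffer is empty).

After op 1 (type): buf='hi' undo_depth=1 redo_depth=0
After op 2 (undo): buf='(empty)' undo_depth=0 redo_depth=1
After op 3 (type): buf='dog' undo_depth=1 redo_depth=0
After op 4 (type): buf='dogblue' undo_depth=2 redo_depth=0

Answer: dogblue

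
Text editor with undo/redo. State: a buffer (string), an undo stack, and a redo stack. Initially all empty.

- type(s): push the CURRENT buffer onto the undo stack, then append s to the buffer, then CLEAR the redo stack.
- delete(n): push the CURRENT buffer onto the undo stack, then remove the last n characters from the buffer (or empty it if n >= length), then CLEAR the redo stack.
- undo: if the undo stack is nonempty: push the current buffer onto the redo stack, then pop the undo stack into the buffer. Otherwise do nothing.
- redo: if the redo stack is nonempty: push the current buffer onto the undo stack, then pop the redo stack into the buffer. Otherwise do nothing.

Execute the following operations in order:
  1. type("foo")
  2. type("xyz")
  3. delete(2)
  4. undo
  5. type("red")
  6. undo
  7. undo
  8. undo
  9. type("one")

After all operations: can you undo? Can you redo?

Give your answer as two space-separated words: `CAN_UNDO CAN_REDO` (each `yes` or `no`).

After op 1 (type): buf='foo' undo_depth=1 redo_depth=0
After op 2 (type): buf='fooxyz' undo_depth=2 redo_depth=0
After op 3 (delete): buf='foox' undo_depth=3 redo_depth=0
After op 4 (undo): buf='fooxyz' undo_depth=2 redo_depth=1
After op 5 (type): buf='fooxyzred' undo_depth=3 redo_depth=0
After op 6 (undo): buf='fooxyz' undo_depth=2 redo_depth=1
After op 7 (undo): buf='foo' undo_depth=1 redo_depth=2
After op 8 (undo): buf='(empty)' undo_depth=0 redo_depth=3
After op 9 (type): buf='one' undo_depth=1 redo_depth=0

Answer: yes no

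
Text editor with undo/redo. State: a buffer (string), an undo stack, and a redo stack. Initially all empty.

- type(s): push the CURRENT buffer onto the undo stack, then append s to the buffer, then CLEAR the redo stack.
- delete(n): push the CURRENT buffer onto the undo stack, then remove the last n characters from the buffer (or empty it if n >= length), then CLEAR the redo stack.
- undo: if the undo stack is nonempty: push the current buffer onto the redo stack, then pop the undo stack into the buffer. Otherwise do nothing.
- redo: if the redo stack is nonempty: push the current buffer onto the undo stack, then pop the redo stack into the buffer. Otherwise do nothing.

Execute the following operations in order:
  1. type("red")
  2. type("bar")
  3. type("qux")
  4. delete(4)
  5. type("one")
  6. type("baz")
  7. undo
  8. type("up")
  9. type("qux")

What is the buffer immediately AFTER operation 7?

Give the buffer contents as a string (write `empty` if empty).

After op 1 (type): buf='red' undo_depth=1 redo_depth=0
After op 2 (type): buf='redbar' undo_depth=2 redo_depth=0
After op 3 (type): buf='redbarqux' undo_depth=3 redo_depth=0
After op 4 (delete): buf='redba' undo_depth=4 redo_depth=0
After op 5 (type): buf='redbaone' undo_depth=5 redo_depth=0
After op 6 (type): buf='redbaonebaz' undo_depth=6 redo_depth=0
After op 7 (undo): buf='redbaone' undo_depth=5 redo_depth=1

Answer: redbaone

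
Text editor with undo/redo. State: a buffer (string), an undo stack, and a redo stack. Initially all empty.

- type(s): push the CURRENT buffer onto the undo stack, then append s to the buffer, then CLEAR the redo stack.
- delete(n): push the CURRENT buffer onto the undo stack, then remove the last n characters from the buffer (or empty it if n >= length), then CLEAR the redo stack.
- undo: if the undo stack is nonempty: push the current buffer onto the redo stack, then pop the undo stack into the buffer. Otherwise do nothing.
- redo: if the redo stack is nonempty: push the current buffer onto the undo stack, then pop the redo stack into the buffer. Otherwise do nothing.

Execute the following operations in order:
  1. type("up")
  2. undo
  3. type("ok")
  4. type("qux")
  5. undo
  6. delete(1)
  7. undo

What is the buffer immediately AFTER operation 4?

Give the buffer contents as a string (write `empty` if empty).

Answer: okqux

Derivation:
After op 1 (type): buf='up' undo_depth=1 redo_depth=0
After op 2 (undo): buf='(empty)' undo_depth=0 redo_depth=1
After op 3 (type): buf='ok' undo_depth=1 redo_depth=0
After op 4 (type): buf='okqux' undo_depth=2 redo_depth=0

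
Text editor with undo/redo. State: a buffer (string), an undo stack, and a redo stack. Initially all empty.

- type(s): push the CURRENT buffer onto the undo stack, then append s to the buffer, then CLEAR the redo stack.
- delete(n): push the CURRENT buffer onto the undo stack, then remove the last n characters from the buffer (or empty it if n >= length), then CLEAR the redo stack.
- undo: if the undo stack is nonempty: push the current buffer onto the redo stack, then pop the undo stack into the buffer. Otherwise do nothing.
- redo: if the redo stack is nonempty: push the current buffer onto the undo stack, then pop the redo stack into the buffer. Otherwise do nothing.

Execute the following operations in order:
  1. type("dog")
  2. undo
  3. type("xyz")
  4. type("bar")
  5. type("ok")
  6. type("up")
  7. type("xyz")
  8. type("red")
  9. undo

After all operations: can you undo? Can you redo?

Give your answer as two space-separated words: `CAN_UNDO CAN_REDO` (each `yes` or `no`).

Answer: yes yes

Derivation:
After op 1 (type): buf='dog' undo_depth=1 redo_depth=0
After op 2 (undo): buf='(empty)' undo_depth=0 redo_depth=1
After op 3 (type): buf='xyz' undo_depth=1 redo_depth=0
After op 4 (type): buf='xyzbar' undo_depth=2 redo_depth=0
After op 5 (type): buf='xyzbarok' undo_depth=3 redo_depth=0
After op 6 (type): buf='xyzbarokup' undo_depth=4 redo_depth=0
After op 7 (type): buf='xyzbarokupxyz' undo_depth=5 redo_depth=0
After op 8 (type): buf='xyzbarokupxyzred' undo_depth=6 redo_depth=0
After op 9 (undo): buf='xyzbarokupxyz' undo_depth=5 redo_depth=1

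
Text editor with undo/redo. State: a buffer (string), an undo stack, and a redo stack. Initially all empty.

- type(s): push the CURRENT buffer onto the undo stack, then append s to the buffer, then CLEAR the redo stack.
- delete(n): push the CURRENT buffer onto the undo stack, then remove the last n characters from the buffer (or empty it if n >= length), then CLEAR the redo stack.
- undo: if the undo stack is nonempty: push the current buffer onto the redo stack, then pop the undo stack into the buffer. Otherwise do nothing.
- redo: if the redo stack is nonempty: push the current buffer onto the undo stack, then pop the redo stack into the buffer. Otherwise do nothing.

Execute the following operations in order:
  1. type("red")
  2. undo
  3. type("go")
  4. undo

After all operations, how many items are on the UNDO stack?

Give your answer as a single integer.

Answer: 0

Derivation:
After op 1 (type): buf='red' undo_depth=1 redo_depth=0
After op 2 (undo): buf='(empty)' undo_depth=0 redo_depth=1
After op 3 (type): buf='go' undo_depth=1 redo_depth=0
After op 4 (undo): buf='(empty)' undo_depth=0 redo_depth=1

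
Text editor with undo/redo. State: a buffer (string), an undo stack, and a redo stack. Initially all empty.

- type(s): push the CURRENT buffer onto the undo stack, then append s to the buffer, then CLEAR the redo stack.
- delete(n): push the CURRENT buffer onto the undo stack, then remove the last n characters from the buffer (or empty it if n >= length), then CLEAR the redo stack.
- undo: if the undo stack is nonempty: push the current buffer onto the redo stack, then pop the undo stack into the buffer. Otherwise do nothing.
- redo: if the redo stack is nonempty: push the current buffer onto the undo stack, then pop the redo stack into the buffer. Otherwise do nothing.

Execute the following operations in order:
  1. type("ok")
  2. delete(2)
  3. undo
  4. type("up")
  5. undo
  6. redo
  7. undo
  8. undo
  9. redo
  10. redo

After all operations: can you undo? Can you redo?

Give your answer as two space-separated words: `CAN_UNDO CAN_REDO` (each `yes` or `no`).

After op 1 (type): buf='ok' undo_depth=1 redo_depth=0
After op 2 (delete): buf='(empty)' undo_depth=2 redo_depth=0
After op 3 (undo): buf='ok' undo_depth=1 redo_depth=1
After op 4 (type): buf='okup' undo_depth=2 redo_depth=0
After op 5 (undo): buf='ok' undo_depth=1 redo_depth=1
After op 6 (redo): buf='okup' undo_depth=2 redo_depth=0
After op 7 (undo): buf='ok' undo_depth=1 redo_depth=1
After op 8 (undo): buf='(empty)' undo_depth=0 redo_depth=2
After op 9 (redo): buf='ok' undo_depth=1 redo_depth=1
After op 10 (redo): buf='okup' undo_depth=2 redo_depth=0

Answer: yes no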